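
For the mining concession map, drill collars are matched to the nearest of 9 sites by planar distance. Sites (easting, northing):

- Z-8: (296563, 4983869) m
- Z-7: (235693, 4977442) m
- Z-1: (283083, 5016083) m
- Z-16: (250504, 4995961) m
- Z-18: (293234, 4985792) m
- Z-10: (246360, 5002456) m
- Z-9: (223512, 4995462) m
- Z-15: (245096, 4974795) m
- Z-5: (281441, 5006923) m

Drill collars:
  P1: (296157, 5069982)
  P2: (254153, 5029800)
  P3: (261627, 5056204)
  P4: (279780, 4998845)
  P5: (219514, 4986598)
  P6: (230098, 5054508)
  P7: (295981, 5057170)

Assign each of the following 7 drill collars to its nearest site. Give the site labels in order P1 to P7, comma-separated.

P1 → Z-1 (d²=3076031677.00)
P2 → Z-10 (d²=808425185.00)
P3 → Z-1 (d²=2070054577.00)
P4 → Z-5 (d²=68013005.00)
P5 → Z-9 (d²=94554500.00)
P6 → Z-10 (d²=2973863348.00)
P7 → Z-1 (d²=1854499973.00)

Z-1, Z-10, Z-1, Z-5, Z-9, Z-10, Z-1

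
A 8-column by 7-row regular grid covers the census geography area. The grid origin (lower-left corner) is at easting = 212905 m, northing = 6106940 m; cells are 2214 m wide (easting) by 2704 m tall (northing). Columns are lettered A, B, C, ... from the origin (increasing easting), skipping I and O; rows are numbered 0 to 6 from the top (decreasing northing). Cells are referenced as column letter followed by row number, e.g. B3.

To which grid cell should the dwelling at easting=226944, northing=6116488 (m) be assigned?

G3

Column index: ⌊(226944 − 212905) / 2214⌋ = ⌊6.341⌋ = 6 → column G
Row offset from origin: ⌊(6116488 − 6106940) / 2704⌋ = ⌊3.531⌋ = 3 → row 3 (counted from top)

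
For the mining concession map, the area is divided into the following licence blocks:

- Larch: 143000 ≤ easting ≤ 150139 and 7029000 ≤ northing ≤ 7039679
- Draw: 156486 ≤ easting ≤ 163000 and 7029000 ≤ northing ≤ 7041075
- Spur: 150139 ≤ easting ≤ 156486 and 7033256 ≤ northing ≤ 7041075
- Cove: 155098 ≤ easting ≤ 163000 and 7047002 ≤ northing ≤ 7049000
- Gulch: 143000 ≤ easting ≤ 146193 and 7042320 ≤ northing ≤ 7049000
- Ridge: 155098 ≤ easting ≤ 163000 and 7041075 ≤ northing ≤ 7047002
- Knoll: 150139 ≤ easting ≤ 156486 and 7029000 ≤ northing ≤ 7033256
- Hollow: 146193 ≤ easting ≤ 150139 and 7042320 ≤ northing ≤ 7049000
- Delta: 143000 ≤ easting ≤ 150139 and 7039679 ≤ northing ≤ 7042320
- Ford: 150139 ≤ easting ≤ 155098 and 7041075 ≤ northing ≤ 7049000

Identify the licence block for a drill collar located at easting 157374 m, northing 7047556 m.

The point has easting = 157374 and northing = 7047556.
Only Cove satisfies 155098 ≤ easting ≤ 163000 and 7047002 ≤ northing ≤ 7049000.

Cove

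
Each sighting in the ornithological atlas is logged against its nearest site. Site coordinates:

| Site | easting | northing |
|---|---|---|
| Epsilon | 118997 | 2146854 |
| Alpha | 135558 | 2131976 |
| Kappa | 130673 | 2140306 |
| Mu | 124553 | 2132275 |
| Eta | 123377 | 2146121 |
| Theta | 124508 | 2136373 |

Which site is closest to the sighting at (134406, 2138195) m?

Squared distances to each site:
Epsilon: 312415562.000; Alpha: 40003065.000; Kappa: 18391610.000; Mu: 132128009.000; Eta: 184460317.000; Theta: 101290088.000.
Minimum at Kappa.

Kappa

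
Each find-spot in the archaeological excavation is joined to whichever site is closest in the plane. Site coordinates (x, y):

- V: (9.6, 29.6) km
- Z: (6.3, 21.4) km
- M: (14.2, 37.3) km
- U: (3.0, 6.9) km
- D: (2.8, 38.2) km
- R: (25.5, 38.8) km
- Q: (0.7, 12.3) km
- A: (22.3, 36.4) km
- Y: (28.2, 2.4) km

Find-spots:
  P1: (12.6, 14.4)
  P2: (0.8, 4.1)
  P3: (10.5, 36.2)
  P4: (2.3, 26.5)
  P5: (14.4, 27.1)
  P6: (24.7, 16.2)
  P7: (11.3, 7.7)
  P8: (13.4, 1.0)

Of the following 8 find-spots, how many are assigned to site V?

P1 → Z
P2 → U
P3 → M
P4 → Z
P5 → V
P6 → Y
P7 → U
P8 → U
1 of the 8 goes to V.

1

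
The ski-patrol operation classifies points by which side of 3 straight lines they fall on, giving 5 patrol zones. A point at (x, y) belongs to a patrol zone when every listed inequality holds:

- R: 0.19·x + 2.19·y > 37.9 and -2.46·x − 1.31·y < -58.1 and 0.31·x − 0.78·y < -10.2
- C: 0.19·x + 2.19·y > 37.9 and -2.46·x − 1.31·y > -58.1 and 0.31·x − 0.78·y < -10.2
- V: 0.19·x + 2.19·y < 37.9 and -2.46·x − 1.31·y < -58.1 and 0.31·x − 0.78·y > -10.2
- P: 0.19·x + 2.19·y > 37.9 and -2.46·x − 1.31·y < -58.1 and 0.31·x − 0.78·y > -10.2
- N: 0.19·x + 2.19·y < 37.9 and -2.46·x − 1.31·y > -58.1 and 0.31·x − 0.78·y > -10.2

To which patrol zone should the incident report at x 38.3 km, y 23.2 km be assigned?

P

0.19·38.3 + 2.19·23.2 = 58.085, which is > 37.9
-2.46·38.3 − 1.31·23.2 = -124.610, which is < -58.1
0.31·38.3 − 0.78·23.2 = -6.223, which is > -10.2
This sign pattern matches P.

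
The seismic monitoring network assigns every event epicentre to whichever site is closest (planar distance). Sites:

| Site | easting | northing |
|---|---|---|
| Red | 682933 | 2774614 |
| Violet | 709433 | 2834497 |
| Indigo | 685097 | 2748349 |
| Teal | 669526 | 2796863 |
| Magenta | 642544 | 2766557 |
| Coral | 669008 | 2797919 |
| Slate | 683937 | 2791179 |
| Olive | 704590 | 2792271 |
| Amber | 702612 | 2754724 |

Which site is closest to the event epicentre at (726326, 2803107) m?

Squared distances to each site:
Red: 2694803498.000; Violet: 1270705549.000; Indigo: 4698269005.000; Teal: 3265227536.000; Magenta: 8355326024.000; Coral: 3312268468.000; Slate: 1939104505.000; Olive: 589872592.000; Amber: 2903268485.000.
Minimum at Olive.

Olive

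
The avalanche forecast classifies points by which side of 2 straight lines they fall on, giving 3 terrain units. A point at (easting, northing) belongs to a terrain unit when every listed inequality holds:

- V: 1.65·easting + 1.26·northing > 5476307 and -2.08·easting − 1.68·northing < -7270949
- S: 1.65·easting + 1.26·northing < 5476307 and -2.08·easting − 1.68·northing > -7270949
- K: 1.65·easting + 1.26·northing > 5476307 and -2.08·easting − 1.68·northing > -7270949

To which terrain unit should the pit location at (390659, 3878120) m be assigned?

1.65·390659 + 1.26·3878120 = 5531018.550, which is > 5476307
-2.08·390659 − 1.68·3878120 = -7327812.320, which is < -7270949
This sign pattern matches V.

V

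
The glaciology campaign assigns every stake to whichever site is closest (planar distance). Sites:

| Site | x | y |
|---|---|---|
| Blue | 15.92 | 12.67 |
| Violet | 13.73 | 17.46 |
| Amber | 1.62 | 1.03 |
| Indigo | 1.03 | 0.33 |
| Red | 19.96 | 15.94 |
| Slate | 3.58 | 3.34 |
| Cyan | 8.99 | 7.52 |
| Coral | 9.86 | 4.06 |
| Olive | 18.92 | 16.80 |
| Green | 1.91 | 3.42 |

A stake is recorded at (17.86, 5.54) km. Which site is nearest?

Blue

Squared distances to each site:
Blue: 54.600; Violet: 159.143; Amber: 284.078; Indigo: 310.393; Red: 112.570; Slate: 208.758; Cyan: 82.597; Coral: 66.190; Olive: 127.911; Green: 258.897.
Minimum at Blue.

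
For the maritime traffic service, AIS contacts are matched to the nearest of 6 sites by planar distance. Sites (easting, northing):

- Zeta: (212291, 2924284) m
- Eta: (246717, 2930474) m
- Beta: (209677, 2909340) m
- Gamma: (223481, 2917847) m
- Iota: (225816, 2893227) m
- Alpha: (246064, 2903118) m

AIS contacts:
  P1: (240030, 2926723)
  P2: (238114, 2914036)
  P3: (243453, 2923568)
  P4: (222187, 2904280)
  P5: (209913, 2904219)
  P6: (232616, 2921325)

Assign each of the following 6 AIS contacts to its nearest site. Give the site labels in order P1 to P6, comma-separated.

P1 → Eta (d²=58785970.00)
P2 → Alpha (d²=182405224.00)
P3 → Eta (d²=58346532.00)
P4 → Iota (d²=135338450.00)
P5 → Beta (d²=26280337.00)
P6 → Gamma (d²=95544709.00)

Eta, Alpha, Eta, Iota, Beta, Gamma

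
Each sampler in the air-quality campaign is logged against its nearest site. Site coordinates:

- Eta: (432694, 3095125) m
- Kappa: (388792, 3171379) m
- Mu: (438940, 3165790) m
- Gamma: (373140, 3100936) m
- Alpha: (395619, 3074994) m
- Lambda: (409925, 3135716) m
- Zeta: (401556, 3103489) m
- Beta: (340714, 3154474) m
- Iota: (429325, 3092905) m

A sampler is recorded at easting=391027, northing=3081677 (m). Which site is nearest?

Alpha

Squared distances to each site:
Eta: 1916987593.000; Kappa: 8051444029.000; Mu: 9370652338.000; Gamma: 690853850.000; Alpha: 65748953.000; Lambda: 3277347925.000; Zeta: 586623185.000; Beta: 7830801178.000; Iota: 1592804788.000.
Minimum at Alpha.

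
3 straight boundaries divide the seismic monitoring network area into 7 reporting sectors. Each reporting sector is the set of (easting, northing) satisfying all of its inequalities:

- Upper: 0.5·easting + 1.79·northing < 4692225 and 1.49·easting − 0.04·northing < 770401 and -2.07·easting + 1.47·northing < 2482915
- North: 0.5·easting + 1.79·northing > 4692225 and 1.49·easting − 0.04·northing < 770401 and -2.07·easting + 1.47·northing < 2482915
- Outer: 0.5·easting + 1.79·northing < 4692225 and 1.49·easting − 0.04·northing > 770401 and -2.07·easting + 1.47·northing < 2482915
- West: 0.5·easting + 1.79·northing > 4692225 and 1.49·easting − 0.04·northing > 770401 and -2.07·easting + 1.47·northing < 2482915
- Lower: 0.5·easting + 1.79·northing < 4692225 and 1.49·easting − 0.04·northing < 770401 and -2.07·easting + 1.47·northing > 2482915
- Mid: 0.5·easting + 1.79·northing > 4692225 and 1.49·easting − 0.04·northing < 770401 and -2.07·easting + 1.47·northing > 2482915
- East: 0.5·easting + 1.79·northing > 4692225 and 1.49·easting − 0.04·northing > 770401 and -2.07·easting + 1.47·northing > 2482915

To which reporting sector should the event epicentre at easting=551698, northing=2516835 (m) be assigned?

Mid

0.5·551698 + 1.79·2516835 = 4780983.650, which is > 4692225
1.49·551698 − 0.04·2516835 = 721356.620, which is < 770401
-2.07·551698 + 1.47·2516835 = 2557732.590, which is > 2482915
This sign pattern matches Mid.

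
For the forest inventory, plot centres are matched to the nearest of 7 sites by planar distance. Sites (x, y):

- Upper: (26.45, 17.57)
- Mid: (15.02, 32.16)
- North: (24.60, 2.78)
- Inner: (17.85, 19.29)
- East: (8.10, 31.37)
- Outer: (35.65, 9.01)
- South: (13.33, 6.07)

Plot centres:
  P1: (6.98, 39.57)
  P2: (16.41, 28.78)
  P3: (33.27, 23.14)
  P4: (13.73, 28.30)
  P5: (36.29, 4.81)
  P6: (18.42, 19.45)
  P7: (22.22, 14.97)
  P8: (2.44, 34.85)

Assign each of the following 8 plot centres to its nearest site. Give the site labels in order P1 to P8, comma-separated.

P1 → East (d²=68.49)
P2 → Mid (d²=13.36)
P3 → Upper (d²=77.54)
P4 → Mid (d²=16.56)
P5 → Outer (d²=18.05)
P6 → Inner (d²=0.35)
P7 → Upper (d²=24.65)
P8 → East (d²=44.15)

East, Mid, Upper, Mid, Outer, Inner, Upper, East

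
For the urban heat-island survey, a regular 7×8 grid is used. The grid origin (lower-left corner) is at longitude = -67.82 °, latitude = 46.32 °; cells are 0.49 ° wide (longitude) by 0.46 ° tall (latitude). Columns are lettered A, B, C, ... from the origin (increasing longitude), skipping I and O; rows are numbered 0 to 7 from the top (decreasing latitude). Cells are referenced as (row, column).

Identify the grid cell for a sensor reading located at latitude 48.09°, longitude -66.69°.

Column index: ⌊(-66.69 − -67.82) / 0.49⌋ = ⌊2.306⌋ = 2 → column C
Row offset from origin: ⌊(48.09 − 46.32) / 0.46⌋ = ⌊3.848⌋ = 3 → row 4 (counted from top)

(4, C)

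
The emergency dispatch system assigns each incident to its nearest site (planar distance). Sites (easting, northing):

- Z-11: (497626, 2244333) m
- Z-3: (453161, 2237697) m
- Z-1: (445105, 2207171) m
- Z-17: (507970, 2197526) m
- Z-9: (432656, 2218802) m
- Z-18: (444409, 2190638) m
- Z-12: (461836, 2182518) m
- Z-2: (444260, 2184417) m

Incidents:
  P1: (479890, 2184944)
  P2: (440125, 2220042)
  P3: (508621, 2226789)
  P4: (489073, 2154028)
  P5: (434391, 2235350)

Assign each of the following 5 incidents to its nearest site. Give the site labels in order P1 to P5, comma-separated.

Z-12, Z-9, Z-11, Z-12, Z-9

P1 → Z-12 (d²=331832392.00)
P2 → Z-9 (d²=57323561.00)
P3 → Z-11 (d²=428681961.00)
P4 → Z-12 (d²=1553534269.00)
P5 → Z-9 (d²=276846529.00)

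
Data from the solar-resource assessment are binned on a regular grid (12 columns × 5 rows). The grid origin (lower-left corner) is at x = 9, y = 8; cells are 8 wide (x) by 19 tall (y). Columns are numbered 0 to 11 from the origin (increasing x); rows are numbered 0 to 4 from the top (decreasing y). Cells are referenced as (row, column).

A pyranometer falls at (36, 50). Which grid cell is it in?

Column index: ⌊(36 − 9) / 8⌋ = ⌊3.375⌋ = 3
Row offset from origin: ⌊(50 − 8) / 19⌋ = ⌊2.211⌋ = 2 → row 2 (counted from top)

(2, 3)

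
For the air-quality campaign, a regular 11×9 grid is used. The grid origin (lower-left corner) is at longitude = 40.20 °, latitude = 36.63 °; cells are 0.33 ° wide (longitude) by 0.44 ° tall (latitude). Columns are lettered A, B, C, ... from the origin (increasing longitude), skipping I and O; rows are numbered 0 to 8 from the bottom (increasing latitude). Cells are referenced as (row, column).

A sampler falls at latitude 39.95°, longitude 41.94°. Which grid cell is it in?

(7, F)

Column index: ⌊(41.94 − 40.20) / 0.33⌋ = ⌊5.273⌋ = 5 → column F
Row offset from origin: ⌊(39.95 − 36.63) / 0.44⌋ = ⌊7.545⌋ = 7 → row 7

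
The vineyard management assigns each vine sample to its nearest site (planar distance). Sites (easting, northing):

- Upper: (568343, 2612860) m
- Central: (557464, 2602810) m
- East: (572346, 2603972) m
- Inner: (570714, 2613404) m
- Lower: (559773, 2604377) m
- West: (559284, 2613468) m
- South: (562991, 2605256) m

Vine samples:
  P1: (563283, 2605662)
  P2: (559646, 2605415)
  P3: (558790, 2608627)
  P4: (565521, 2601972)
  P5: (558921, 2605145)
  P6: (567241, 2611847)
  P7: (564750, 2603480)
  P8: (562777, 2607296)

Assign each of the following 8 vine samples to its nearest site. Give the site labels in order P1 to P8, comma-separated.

P1 → South (d²=250100.00)
P2 → Lower (d²=1093573.00)
P3 → Lower (d²=19028789.00)
P4 → South (d²=17185556.00)
P5 → Lower (d²=1315728.00)
P6 → Upper (d²=2240573.00)
P7 → South (d²=6248257.00)
P8 → South (d²=4207396.00)

South, Lower, Lower, South, Lower, Upper, South, South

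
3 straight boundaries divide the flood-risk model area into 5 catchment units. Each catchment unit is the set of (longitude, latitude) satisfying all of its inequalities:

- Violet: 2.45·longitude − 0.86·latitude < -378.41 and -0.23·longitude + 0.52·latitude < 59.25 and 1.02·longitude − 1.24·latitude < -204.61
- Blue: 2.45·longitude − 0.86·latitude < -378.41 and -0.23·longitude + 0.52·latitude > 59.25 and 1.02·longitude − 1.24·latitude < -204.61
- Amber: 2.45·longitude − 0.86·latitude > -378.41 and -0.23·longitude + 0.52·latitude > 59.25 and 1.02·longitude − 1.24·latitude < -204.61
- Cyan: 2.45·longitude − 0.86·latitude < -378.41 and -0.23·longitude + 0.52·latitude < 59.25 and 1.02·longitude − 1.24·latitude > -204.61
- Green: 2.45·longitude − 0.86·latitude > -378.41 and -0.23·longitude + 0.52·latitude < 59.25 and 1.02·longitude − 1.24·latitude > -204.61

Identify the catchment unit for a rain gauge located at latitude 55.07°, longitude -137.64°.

Blue

2.45·-137.64 − 0.86·55.07 = -384.578, which is < -378.41
-0.23·-137.64 + 0.52·55.07 = 60.294, which is > 59.25
1.02·-137.64 − 1.24·55.07 = -208.680, which is < -204.61
This sign pattern matches Blue.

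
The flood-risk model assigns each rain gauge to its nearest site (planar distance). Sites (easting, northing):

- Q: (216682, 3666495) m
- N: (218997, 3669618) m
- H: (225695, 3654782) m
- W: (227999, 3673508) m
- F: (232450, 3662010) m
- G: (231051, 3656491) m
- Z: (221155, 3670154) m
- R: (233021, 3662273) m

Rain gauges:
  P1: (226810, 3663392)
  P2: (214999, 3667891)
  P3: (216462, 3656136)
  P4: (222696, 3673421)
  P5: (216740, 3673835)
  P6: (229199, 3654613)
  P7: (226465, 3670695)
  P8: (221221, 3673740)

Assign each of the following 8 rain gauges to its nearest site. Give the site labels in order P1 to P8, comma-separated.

P1 → F (d²=33719524.00)
P2 → Q (d²=4781305.00)
P3 → H (d²=87081605.00)
P4 → Z (d²=13047970.00)
P5 → N (d²=22877138.00)
P6 → G (d²=6956788.00)
P7 → W (d²=10266125.00)
P8 → Z (d²=12863752.00)

F, Q, H, Z, N, G, W, Z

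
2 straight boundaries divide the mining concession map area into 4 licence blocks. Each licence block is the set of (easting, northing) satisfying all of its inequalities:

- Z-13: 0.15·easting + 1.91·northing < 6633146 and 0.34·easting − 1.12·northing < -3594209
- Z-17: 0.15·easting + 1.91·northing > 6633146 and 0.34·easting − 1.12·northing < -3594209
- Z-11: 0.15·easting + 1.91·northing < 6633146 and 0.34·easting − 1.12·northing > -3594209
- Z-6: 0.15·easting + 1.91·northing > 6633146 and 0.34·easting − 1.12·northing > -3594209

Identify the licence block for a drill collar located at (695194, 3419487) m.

Z-6

0.15·695194 + 1.91·3419487 = 6635499.270, which is > 6633146
0.34·695194 − 1.12·3419487 = -3593459.480, which is > -3594209
This sign pattern matches Z-6.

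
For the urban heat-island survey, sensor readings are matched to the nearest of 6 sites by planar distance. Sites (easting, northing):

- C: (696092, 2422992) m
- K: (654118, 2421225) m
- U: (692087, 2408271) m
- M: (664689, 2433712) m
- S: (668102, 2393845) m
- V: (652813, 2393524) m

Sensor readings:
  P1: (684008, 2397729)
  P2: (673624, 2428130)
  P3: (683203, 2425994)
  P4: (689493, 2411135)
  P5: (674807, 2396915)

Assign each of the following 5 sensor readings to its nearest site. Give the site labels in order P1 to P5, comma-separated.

U, M, C, U, S

P1 → U (d²=176404005.00)
P2 → M (d²=110992949.00)
P3 → C (d²=175138325.00)
P4 → U (d²=14931332.00)
P5 → S (d²=54381925.00)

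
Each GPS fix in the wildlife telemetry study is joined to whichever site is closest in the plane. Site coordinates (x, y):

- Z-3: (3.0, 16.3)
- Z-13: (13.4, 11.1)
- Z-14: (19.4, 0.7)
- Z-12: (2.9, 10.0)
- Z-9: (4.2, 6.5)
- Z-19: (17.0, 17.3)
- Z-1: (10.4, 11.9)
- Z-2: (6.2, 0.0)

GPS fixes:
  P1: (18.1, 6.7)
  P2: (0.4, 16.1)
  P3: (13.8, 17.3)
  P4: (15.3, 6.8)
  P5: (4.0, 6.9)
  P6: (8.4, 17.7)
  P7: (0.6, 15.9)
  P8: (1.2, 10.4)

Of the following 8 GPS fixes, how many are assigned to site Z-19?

1

P1 → Z-14
P2 → Z-3
P3 → Z-19
P4 → Z-13
P5 → Z-9
P6 → Z-3
P7 → Z-3
P8 → Z-12
1 of the 8 goes to Z-19.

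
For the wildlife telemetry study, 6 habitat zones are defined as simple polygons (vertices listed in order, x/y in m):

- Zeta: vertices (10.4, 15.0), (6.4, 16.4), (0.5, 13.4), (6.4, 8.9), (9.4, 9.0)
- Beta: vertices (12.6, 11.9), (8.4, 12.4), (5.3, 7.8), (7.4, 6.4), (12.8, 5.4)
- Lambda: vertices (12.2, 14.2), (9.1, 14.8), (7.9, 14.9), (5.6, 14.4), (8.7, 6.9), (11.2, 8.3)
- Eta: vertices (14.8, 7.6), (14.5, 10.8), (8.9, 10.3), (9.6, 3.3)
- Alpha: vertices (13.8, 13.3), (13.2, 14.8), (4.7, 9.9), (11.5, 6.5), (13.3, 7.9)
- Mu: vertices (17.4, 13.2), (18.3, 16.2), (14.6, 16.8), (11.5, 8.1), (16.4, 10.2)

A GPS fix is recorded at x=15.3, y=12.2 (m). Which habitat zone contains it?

Cast a ray rightward from (15.3, 12.2). For each polygon, the edges (by vertex number in listed order) whose endpoints lie on opposite sides of y = 12.2, where each meets that height, and whether that is right or left of the point:
Zeta: 3–4 at x≈2.07 (left), 5–1 at x≈9.93 (left) → 0 crossings.
Beta: 1–2 at x≈10.08 (left), 2–3 at x≈8.27 (left) → 0 crossings.
Lambda: 4–5 at x≈6.51 (left), 6–1 at x≈11.86 (left) → 0 crossings.
Eta: no edge straddles that height → 0 crossings.
Alpha: 2–3 at x≈8.69 (left), 5–1 at x≈13.70 (left) → 0 crossings.
Mu: 3–4 at x≈12.96 (left), 5–1 at x≈17.07 (right) → 1 crossing.
Only Mu has an odd count, so the point is inside Mu.

Mu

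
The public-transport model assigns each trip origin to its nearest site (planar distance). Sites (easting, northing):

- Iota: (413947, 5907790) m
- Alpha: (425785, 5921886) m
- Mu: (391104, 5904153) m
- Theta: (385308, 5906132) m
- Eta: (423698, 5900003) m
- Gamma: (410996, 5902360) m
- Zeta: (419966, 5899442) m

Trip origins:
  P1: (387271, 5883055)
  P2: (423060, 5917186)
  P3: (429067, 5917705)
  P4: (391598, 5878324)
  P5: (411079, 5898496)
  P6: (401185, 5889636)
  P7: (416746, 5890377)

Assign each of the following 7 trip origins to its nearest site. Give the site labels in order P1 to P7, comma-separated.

P1 → Mu (d²=459817493.00)
P2 → Alpha (d²=29515625.00)
P3 → Alpha (d²=28252285.00)
P4 → Mu (d²=667381277.00)
P5 → Gamma (d²=14937385.00)
P6 → Gamma (d²=258155897.00)
P7 → Zeta (d²=92542625.00)

Mu, Alpha, Alpha, Mu, Gamma, Gamma, Zeta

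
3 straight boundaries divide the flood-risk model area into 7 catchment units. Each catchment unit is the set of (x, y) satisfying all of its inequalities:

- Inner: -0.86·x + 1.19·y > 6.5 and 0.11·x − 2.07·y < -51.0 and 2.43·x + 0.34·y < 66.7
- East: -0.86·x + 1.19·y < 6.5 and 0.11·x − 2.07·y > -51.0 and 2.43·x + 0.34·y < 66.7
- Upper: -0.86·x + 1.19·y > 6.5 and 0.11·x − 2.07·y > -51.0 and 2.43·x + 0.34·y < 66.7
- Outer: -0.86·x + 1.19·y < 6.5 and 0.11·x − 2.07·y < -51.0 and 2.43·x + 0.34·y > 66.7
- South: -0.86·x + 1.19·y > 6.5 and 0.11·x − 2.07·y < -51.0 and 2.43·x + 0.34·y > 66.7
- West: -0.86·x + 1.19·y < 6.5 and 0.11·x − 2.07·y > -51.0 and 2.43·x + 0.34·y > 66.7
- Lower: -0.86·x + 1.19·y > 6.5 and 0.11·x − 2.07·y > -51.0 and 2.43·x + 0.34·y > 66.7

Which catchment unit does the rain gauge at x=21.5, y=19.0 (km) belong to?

-0.86·21.5 + 1.19·19.0 = 4.120, which is < 6.5
0.11·21.5 − 2.07·19.0 = -36.965, which is > -51.0
2.43·21.5 + 0.34·19.0 = 58.705, which is < 66.7
This sign pattern matches East.

East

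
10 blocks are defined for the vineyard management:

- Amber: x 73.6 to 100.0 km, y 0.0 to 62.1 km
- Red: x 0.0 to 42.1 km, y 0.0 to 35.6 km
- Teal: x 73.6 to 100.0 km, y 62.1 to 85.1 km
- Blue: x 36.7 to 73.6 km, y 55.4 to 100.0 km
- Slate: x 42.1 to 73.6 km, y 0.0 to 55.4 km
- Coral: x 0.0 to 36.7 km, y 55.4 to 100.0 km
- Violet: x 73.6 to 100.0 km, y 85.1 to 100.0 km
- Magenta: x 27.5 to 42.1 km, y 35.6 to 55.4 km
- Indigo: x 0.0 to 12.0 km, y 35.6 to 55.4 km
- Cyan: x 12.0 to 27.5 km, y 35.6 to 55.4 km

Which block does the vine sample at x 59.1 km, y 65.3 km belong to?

The point has x = 59.1 and y = 65.3.
Only Blue satisfies 36.7 ≤ x ≤ 73.6 and 55.4 ≤ y ≤ 100.0.

Blue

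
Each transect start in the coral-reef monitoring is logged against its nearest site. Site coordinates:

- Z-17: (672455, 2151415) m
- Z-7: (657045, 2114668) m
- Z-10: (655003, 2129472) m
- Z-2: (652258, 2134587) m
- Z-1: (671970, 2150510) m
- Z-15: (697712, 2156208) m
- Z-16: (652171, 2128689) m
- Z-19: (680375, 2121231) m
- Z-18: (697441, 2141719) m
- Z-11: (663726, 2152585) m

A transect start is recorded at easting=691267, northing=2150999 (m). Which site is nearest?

Z-15

Squared distances to each site:
Z-17: 354064400.000; Z-7: 2491086845.000; Z-10: 1778489425.000; Z-2: 1791055825.000; Z-1: 372613330.000; Z-15: 68671706.000; Z-16: 2026233316.000; Z-19: 1004769488.000; Z-18: 124236676.000; Z-11: 761022077.000.
Minimum at Z-15.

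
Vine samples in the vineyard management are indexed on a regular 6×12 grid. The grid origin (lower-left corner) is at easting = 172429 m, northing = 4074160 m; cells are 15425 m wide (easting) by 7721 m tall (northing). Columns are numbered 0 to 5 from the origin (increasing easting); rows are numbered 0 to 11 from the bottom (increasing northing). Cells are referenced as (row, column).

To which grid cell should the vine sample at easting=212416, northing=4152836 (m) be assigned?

Column index: ⌊(212416 − 172429) / 15425⌋ = ⌊2.592⌋ = 2
Row offset from origin: ⌊(4152836 − 4074160) / 7721⌋ = ⌊10.190⌋ = 10 → row 10

(10, 2)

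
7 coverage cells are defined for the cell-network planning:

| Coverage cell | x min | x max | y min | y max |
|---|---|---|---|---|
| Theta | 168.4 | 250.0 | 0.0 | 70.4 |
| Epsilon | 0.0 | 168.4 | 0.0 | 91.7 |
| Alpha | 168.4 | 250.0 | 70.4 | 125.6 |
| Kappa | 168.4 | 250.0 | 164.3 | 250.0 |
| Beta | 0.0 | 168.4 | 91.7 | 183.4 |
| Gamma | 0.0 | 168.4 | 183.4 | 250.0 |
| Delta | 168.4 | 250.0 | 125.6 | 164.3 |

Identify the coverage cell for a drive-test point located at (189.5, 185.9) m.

Kappa

The point has x = 189.5 and y = 185.9.
Only Kappa satisfies 168.4 ≤ x ≤ 250.0 and 164.3 ≤ y ≤ 250.0.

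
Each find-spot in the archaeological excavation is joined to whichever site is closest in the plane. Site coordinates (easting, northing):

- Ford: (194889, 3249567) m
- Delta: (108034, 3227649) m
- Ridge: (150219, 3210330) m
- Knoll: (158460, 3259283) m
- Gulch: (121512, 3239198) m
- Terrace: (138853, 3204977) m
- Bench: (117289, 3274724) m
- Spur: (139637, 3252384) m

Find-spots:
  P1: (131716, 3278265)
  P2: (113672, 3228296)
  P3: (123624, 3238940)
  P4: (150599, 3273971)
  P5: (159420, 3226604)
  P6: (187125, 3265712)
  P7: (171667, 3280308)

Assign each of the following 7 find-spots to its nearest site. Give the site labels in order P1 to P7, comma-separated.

Bench, Delta, Gulch, Knoll, Ridge, Ford, Knoll

P1 → Bench (d²=220677010.00)
P2 → Delta (d²=32205653.00)
P3 → Gulch (d²=4527108.00)
P4 → Knoll (d²=277532665.00)
P5 → Ridge (d²=349501477.00)
P6 → Ford (d²=320940721.00)
P7 → Knoll (d²=616475474.00)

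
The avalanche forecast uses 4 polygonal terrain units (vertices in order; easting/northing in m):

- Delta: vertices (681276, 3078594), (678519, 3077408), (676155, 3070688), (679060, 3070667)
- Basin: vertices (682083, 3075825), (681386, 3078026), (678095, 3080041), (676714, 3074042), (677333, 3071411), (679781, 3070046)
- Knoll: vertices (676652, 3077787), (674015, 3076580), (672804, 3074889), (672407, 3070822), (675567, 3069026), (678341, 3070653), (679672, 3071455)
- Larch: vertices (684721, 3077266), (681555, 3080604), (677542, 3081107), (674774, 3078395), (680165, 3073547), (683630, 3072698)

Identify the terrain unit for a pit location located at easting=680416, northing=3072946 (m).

Cast a ray rightward from (680416, 3072946). For each polygon, the edges (by vertex number in listed order) whose endpoints lie on opposite sides of northing = 3072946, where each meets that height, and whether that is right or left of the point:
Delta: 2–3 at easting≈676949.3 (left), 4–1 at easting≈679697.1 (left) → 0 crossings.
Basin: 4–5 at easting≈676971.9 (left), 6–1 at easting≈680936.2 (right) → 1 crossing.
Knoll: 3–4 at easting≈672614.3 (left), 7–1 at easting≈678960.9 (left) → 0 crossings.
Larch: 5–6 at easting≈682617.8 (right), 6–1 at easting≈683689.2 (right) → 2 crossings.
Only Basin has an odd count, so the point is inside Basin.

Basin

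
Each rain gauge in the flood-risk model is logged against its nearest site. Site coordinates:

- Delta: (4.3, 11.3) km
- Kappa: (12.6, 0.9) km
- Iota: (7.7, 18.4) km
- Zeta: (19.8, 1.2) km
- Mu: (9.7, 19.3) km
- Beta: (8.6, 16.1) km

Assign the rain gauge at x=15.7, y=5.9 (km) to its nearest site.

Squared distances to each site:
Delta: 159.120; Kappa: 34.610; Iota: 220.250; Zeta: 38.900; Mu: 215.560; Beta: 154.450.
Minimum at Kappa.

Kappa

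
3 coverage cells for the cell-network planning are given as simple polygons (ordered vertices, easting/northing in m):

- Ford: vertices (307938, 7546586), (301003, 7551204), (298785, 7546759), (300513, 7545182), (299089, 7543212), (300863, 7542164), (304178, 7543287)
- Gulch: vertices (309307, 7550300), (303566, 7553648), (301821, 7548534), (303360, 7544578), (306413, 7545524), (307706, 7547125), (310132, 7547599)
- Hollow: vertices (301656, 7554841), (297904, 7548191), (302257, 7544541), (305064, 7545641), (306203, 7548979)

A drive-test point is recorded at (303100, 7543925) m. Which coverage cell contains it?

Ford

Cast a ray rightward from (303100, 7543925). For each polygon, the edges (by vertex number in listed order) whose endpoints lie on opposite sides of northing = 7543925, where each meets that height, and whether that is right or left of the point:
Ford: 4–5 at easting≈299604.4 (left), 7–1 at easting≈304905.2 (right) → 1 crossing.
Gulch: no edge straddles that height → 0 crossings.
Hollow: no edge straddles that height → 0 crossings.
Only Ford has an odd count, so the point is inside Ford.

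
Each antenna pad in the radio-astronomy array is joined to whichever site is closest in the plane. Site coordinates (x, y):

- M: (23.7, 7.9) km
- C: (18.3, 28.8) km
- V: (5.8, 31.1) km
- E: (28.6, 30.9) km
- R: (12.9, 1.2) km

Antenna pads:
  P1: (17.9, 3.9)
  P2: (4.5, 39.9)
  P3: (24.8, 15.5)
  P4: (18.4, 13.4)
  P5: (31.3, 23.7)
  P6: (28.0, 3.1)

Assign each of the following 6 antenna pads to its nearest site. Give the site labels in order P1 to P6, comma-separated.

R, V, M, M, E, M

P1 → R (d²=32.29)
P2 → V (d²=79.13)
P3 → M (d²=58.97)
P4 → M (d²=58.34)
P5 → E (d²=59.13)
P6 → M (d²=41.53)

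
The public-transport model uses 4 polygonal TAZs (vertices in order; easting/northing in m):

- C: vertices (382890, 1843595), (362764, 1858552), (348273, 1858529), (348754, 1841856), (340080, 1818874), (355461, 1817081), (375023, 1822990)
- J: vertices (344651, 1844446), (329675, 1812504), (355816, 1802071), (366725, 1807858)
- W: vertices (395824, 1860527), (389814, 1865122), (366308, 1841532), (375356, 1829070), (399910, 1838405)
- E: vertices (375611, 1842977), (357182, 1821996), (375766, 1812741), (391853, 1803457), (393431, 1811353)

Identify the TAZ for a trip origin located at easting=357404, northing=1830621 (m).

C

Cast a ray rightward from (357404, 1830621). For each polygon, the edges (by vertex number in listed order) whose endpoints lie on opposite sides of northing = 1830621, where each meets that height, and whether that is right or left of the point:
C: 4–5 at easting≈344513.6 (left), 7–1 at easting≈377936.5 (right) → 1 crossing.
J: 1–2 at easting≈338169.2 (left), 4–1 at easting≈352991.8 (left) → 0 crossings.
W: 3–4 at easting≈374229.9 (right), 4–5 at easting≈379435.6 (right) → 2 crossings.
E: 1–2 at easting≈364757.9 (right), 5–1 at easting≈382573.6 (right) → 2 crossings.
Only C has an odd count, so the point is inside C.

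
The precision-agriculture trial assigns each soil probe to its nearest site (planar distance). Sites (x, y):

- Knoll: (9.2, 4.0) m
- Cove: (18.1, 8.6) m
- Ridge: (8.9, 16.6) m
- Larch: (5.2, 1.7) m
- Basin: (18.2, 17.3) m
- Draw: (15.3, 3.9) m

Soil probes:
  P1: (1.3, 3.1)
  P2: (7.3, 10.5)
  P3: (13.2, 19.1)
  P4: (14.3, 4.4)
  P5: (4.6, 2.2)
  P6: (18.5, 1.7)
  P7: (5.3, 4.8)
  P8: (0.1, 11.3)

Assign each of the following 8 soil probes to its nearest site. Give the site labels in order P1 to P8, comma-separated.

P1 → Larch (d²=17.17)
P2 → Ridge (d²=39.77)
P3 → Ridge (d²=24.74)
P4 → Draw (d²=1.25)
P5 → Larch (d²=0.61)
P6 → Draw (d²=15.08)
P7 → Larch (d²=9.62)
P8 → Ridge (d²=105.53)

Larch, Ridge, Ridge, Draw, Larch, Draw, Larch, Ridge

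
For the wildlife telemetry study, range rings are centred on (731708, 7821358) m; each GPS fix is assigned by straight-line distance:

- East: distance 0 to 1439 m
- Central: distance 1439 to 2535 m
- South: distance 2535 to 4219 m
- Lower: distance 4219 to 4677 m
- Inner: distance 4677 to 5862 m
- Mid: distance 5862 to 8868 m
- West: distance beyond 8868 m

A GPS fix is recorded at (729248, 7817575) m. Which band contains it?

Distance = √((729248−731708)² + (7817575−7821358)²) = √(6051600.000 + 14311089.000) = 4512.504 m.
4219 ≤ 4512.504 < 4677 → Lower.

Lower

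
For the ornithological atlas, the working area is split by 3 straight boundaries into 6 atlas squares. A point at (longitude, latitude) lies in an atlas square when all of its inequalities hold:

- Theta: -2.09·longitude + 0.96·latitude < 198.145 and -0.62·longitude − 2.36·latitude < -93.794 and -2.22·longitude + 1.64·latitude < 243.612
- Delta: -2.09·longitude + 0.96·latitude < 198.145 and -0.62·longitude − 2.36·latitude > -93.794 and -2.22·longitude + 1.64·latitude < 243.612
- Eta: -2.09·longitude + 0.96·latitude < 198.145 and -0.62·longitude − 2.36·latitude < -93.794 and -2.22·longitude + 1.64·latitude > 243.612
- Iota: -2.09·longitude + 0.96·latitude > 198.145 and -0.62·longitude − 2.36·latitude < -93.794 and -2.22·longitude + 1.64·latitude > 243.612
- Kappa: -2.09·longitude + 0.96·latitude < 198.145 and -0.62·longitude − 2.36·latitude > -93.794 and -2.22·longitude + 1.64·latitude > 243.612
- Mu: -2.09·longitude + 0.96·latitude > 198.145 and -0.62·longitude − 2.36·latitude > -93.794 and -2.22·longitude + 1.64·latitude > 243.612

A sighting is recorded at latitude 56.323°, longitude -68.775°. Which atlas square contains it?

-2.09·-68.775 + 0.96·56.323 = 197.810, which is < 198.145
-0.62·-68.775 − 2.36·56.323 = -90.282, which is > -93.794
-2.22·-68.775 + 1.64·56.323 = 245.050, which is > 243.612
This sign pattern matches Kappa.

Kappa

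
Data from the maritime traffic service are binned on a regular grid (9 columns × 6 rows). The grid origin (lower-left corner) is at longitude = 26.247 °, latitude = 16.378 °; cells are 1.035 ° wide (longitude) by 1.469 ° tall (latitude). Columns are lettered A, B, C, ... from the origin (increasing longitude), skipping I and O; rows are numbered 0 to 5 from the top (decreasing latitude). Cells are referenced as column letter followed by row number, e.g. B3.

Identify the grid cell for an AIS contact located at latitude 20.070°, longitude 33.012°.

Column index: ⌊(33.012 − 26.247) / 1.035⌋ = ⌊6.536⌋ = 6 → column G
Row offset from origin: ⌊(20.070 − 16.378) / 1.469⌋ = ⌊2.513⌋ = 2 → row 3 (counted from top)

G3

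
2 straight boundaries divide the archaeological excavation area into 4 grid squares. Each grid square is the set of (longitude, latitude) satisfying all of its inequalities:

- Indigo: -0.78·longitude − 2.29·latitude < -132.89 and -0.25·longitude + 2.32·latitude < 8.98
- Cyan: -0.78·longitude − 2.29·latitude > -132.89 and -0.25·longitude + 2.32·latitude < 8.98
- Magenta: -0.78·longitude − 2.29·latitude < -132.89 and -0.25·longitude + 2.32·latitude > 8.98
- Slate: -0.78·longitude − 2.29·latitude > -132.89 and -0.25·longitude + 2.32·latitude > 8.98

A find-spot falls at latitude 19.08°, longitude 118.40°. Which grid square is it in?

-0.78·118.40 − 2.29·19.08 = -136.045, which is < -132.89
-0.25·118.40 + 2.32·19.08 = 14.666, which is > 8.98
This sign pattern matches Magenta.

Magenta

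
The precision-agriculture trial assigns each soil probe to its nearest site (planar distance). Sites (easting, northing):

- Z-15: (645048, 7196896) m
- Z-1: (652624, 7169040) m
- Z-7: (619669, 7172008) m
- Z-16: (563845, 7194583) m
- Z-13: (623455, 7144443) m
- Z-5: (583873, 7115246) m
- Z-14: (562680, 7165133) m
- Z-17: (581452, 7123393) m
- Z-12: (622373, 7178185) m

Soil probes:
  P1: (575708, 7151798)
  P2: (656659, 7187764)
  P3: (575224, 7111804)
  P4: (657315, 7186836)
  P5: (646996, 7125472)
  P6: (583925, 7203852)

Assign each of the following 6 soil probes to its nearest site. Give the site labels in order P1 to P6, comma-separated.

Z-14, Z-15, Z-5, Z-15, Z-13, Z-16

P1 → Z-14 (d²=347551009.00)
P2 → Z-15 (d²=218208745.00)
P3 → Z-5 (d²=86652565.00)
P4 → Z-15 (d²=251682889.00)
P5 → Z-13 (d²=914077522.00)
P6 → Z-16 (d²=489120761.00)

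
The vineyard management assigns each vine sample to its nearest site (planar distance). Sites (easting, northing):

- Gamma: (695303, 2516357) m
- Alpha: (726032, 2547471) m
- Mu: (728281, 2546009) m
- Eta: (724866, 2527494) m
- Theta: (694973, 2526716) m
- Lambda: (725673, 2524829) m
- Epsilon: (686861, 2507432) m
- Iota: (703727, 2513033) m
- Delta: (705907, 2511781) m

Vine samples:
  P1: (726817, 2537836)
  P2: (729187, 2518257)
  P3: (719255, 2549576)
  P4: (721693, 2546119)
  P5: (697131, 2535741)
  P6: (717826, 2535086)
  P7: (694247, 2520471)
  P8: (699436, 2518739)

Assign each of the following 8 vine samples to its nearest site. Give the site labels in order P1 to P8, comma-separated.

P1 → Mu (d²=68941225.00)
P2 → Lambda (d²=55539380.00)
P3 → Alpha (d²=50358754.00)
P4 → Alpha (d²=20654825.00)
P5 → Theta (d²=86107589.00)
P6 → Eta (d²=107200064.00)
P7 → Gamma (d²=18040132.00)
P8 → Gamma (d²=22755613.00)

Mu, Lambda, Alpha, Alpha, Theta, Eta, Gamma, Gamma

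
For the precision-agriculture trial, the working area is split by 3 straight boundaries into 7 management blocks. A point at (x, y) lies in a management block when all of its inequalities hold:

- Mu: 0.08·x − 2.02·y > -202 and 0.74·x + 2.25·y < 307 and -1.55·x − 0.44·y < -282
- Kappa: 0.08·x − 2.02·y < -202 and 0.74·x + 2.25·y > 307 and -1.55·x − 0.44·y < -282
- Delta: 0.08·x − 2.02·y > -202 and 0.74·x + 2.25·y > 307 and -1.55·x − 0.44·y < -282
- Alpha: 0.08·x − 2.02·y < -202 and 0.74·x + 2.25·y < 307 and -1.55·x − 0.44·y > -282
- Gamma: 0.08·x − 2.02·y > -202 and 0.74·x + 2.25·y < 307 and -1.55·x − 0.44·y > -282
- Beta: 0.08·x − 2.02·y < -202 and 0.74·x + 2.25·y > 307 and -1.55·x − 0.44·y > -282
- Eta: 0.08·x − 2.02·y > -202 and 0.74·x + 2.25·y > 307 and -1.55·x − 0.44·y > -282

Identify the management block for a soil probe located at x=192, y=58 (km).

Mu

0.08·192 − 2.02·58 = -101.800, which is > -202
0.74·192 + 2.25·58 = 272.580, which is < 307
-1.55·192 − 0.44·58 = -323.120, which is < -282
This sign pattern matches Mu.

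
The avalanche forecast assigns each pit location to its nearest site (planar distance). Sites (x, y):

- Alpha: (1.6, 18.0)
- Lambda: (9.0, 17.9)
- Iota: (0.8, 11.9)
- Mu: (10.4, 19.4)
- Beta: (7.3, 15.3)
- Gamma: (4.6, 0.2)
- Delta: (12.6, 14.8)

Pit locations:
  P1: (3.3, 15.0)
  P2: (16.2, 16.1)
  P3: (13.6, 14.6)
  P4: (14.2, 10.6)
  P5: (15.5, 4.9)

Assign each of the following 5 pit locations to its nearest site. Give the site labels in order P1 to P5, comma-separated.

Alpha, Delta, Delta, Delta, Delta

P1 → Alpha (d²=11.89)
P2 → Delta (d²=14.65)
P3 → Delta (d²=1.04)
P4 → Delta (d²=20.20)
P5 → Delta (d²=106.42)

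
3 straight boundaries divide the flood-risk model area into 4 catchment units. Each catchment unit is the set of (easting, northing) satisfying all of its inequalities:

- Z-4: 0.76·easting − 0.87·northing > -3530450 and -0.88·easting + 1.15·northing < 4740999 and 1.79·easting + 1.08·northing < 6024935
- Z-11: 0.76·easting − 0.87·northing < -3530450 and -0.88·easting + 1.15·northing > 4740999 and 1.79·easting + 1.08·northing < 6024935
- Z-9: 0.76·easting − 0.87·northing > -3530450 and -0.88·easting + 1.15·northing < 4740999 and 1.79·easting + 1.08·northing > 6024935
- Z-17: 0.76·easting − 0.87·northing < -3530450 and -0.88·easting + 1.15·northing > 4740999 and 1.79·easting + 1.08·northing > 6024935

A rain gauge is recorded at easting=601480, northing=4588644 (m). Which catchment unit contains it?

0.76·601480 − 0.87·4588644 = -3534995.480, which is < -3530450
-0.88·601480 + 1.15·4588644 = 4747638.200, which is > 4740999
1.79·601480 + 1.08·4588644 = 6032384.720, which is > 6024935
This sign pattern matches Z-17.

Z-17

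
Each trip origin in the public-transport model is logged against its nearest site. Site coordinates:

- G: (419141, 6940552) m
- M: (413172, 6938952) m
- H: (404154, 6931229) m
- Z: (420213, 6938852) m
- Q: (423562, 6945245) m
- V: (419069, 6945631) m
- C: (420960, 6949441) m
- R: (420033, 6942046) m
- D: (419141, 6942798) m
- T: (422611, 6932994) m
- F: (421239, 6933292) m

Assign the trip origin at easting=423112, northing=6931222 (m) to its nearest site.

T

Squared distances to each site:
G: 102817741.000; M: 158556500.000; H: 359405813.000; Z: 66621101.000; Q: 196847029.000; V: 223965130.000; C: 336563065.000; R: 126639217.000; D: 149772617.000; T: 3390985.000; F: 7793029.000.
Minimum at T.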